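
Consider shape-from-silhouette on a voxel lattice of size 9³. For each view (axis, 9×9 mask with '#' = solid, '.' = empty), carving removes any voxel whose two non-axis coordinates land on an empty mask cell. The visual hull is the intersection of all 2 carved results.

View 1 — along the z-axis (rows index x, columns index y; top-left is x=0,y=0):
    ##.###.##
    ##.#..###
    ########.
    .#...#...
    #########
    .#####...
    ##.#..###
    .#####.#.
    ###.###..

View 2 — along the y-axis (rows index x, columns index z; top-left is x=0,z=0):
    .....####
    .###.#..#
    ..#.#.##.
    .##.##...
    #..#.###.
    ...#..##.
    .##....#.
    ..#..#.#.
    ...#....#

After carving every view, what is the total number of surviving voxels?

before carving: 729 voxels (9×9×9)
carve view 1 (along z, XY-mask fill 55/81): 495 voxels remain
carve view 2 (along y, XZ-mask fill 33/81): 206 voxels remain

voxel count = 206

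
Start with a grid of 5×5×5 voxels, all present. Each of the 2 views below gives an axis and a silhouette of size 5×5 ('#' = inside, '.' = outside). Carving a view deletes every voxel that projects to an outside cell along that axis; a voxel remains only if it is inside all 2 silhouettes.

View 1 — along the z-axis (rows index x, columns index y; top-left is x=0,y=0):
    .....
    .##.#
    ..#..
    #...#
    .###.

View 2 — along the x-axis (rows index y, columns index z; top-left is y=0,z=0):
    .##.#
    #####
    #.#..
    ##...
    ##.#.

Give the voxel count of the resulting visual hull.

|visual hull| = 27

initial block: 5^3 = 125
step 1: project along z, AND mask (9/25) → |grid| = 45
step 2: project along x, AND mask (15/25) → |grid| = 27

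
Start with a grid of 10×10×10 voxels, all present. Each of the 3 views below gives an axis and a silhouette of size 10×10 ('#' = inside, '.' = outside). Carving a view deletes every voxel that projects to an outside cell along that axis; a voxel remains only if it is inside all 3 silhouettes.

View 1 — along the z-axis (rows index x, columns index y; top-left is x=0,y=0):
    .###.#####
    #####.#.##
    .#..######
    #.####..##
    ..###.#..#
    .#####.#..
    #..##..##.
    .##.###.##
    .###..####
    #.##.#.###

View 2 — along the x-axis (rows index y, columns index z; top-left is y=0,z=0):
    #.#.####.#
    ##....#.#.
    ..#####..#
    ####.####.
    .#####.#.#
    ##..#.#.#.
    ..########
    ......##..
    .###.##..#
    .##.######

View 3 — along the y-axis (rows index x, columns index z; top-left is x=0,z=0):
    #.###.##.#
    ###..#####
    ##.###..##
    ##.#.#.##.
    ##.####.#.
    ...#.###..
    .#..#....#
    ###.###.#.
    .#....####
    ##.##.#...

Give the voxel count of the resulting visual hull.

|visual hull| = 249

initial block: 10^3 = 1000
  1. axis=2 (XY plane), |mask|=67  ⇒  voxels=670
  2. axis=0 (YZ plane), |mask|=61  ⇒  voxels=415
  3. axis=1 (XZ plane), |mask|=59  ⇒  voxels=249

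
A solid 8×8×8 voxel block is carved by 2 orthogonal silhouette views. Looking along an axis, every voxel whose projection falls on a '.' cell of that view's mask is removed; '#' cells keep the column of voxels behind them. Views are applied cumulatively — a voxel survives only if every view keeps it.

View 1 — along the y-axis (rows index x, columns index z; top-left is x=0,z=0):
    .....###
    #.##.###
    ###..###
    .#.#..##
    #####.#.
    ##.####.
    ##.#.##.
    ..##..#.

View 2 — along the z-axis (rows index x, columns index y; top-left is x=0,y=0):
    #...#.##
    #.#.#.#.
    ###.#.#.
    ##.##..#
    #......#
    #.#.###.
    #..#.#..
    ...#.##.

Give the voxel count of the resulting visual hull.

152 voxels

full grid |V| = 512
step 1: project along y, AND mask (39/64) → |grid| = 312
step 2: project along z, AND mask (31/64) → |grid| = 152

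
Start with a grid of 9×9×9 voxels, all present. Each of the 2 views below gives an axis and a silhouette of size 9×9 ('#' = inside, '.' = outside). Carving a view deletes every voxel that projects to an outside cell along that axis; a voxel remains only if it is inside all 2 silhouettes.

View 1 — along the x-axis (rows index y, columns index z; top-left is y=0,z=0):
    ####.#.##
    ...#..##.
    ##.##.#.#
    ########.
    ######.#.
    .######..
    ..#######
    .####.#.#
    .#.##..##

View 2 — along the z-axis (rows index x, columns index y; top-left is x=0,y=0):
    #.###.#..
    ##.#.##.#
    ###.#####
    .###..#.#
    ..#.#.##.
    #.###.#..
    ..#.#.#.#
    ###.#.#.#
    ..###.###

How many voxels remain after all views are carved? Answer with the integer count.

|visual hull| = 307

full grid |V| = 729
after view 1 [x-axis, 55 of 81 cells solid] → remaining = 495
after view 2 [z-axis, 49 of 81 cells solid] → remaining = 307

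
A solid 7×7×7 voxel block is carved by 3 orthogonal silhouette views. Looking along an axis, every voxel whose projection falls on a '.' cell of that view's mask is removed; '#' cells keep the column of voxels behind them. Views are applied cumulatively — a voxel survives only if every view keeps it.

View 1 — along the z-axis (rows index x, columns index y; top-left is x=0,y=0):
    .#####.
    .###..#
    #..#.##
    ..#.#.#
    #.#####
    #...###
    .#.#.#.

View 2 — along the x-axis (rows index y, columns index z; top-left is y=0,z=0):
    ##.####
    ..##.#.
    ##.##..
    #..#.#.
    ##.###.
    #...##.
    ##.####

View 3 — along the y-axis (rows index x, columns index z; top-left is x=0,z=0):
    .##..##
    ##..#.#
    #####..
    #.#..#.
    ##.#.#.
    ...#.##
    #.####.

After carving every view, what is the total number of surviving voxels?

70 voxels

full grid |V| = 343
V1 z: intersect with XY mask (29 set) -- 203 left
V2 x: intersect with YZ mask (30 set) -- 123 left
V3 y: intersect with XZ mask (28 set) -- 70 left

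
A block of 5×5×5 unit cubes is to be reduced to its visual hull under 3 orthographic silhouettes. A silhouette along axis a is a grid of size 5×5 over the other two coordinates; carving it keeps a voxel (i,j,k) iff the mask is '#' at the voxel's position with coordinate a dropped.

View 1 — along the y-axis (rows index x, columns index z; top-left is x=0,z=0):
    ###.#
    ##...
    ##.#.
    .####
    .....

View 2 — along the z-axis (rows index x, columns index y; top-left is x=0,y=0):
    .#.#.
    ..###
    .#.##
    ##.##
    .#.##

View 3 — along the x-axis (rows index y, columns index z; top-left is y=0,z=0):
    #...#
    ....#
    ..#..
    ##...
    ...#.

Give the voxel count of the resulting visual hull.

remaining voxels: 12

full grid |V| = 125
carve view 1 (along y, XZ-mask fill 13/25): 65 voxels remain
carve view 2 (along z, XY-mask fill 15/25): 39 voxels remain
carve view 3 (along x, YZ-mask fill 7/25): 12 voxels remain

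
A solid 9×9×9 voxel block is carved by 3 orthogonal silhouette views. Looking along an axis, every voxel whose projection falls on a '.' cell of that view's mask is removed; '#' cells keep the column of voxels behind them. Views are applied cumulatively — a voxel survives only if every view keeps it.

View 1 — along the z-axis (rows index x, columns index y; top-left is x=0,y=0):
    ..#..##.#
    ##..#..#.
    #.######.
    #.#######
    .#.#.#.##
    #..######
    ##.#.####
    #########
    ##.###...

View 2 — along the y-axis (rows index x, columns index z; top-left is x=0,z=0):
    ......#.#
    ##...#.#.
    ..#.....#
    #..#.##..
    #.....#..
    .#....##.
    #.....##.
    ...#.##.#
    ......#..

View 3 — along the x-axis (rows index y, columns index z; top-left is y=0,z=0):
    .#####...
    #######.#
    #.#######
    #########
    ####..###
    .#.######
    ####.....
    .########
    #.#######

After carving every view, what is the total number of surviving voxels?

before carving: 729 voxels (9×9×9)
  1. axis=2 (XY plane), |mask|=56  ⇒  voxels=504
  2. axis=1 (XZ plane), |mask|=25  ⇒  voxels=163
  3. axis=0 (YZ plane), |mask|=64  ⇒  voxels=124

|visual hull| = 124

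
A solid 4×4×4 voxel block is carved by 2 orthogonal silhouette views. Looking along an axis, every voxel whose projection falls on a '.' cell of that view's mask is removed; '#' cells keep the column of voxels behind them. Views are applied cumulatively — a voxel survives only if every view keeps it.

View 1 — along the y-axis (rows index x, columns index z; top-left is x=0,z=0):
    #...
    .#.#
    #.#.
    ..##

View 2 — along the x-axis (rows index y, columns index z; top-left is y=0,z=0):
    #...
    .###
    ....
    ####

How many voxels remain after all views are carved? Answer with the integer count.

remaining voxels: 14

start: 4×4×4 = 64 voxels
carve view 1 (along y, XZ-mask fill 7/16): 28 voxels remain
carve view 2 (along x, YZ-mask fill 8/16): 14 voxels remain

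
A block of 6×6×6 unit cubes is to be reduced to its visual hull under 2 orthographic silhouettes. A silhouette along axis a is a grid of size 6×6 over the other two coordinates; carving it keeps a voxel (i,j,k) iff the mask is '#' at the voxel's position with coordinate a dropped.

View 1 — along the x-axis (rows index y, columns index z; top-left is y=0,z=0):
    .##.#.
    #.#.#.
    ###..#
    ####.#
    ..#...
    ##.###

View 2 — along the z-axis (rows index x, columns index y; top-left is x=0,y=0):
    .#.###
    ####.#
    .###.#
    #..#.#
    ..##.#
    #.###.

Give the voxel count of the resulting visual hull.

full grid |V| = 216
after view 1 [x-axis, 21 of 36 cells solid] → remaining = 126
after view 2 [z-axis, 23 of 36 cells solid] → remaining = 91

91 voxels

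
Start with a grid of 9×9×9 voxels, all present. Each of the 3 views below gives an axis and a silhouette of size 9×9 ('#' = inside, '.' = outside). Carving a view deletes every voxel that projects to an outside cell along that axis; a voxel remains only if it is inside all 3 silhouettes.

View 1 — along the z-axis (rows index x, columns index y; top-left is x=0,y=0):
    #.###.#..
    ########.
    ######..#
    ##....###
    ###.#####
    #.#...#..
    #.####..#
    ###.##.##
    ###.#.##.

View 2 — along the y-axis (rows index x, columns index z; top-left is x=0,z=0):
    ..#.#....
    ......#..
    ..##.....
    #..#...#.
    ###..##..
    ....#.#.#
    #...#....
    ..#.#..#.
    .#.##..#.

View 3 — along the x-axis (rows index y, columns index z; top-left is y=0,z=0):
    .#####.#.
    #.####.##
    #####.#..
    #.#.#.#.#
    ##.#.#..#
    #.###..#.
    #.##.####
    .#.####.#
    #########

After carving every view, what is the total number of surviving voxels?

109 voxels

initial block: 9^3 = 729
[1] z-view keeps 55 columns → grid now 495
[2] y-view keeps 25 columns → grid now 153
[3] x-view keeps 56 columns → grid now 109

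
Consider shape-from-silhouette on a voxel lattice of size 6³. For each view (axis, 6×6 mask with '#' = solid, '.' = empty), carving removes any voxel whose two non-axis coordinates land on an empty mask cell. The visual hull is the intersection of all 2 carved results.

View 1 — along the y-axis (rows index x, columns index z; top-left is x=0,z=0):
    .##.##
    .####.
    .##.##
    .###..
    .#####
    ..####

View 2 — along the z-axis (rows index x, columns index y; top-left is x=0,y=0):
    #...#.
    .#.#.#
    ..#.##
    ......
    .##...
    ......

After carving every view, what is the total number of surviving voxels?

remaining voxels: 42

initial block: 6^3 = 216
[1] y-view keeps 24 columns → grid now 144
[2] z-view keeps 10 columns → grid now 42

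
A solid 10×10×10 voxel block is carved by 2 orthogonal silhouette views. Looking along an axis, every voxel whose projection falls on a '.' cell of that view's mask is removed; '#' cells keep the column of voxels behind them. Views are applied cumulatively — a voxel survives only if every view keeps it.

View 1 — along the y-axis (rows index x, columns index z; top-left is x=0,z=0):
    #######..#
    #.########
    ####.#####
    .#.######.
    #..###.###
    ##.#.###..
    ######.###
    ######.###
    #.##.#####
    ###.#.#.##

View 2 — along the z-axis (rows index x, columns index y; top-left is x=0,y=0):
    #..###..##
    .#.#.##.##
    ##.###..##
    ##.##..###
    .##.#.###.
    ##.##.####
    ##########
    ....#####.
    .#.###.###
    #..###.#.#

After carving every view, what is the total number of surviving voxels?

|visual hull| = 537

initial block: 10^3 = 1000
step 1: project along y, AND mask (79/100) → |grid| = 790
step 2: project along z, AND mask (68/100) → |grid| = 537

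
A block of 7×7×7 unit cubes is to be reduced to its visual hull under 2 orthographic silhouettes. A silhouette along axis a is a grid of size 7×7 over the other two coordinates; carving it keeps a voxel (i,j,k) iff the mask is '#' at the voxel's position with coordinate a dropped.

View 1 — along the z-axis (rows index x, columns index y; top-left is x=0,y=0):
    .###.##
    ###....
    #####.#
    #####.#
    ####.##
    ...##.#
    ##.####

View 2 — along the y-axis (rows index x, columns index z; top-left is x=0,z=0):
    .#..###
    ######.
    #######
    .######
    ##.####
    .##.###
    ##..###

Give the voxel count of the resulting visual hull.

197 voxels

full grid |V| = 343
carve view 1 (along z, XY-mask fill 35/49): 245 voxels remain
carve view 2 (along y, XZ-mask fill 39/49): 197 voxels remain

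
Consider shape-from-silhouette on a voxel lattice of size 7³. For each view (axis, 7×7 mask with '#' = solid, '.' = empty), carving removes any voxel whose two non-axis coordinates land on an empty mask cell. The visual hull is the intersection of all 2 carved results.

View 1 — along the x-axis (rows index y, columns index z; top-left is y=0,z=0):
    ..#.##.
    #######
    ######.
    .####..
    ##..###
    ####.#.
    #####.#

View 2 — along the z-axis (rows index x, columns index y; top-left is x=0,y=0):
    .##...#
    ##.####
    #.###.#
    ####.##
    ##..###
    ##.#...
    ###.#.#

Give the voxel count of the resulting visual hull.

initial block: 7^3 = 343
carve view 1 (along x, YZ-mask fill 36/49): 252 voxels remain
carve view 2 (along z, XY-mask fill 33/49): 171 voxels remain

171 voxels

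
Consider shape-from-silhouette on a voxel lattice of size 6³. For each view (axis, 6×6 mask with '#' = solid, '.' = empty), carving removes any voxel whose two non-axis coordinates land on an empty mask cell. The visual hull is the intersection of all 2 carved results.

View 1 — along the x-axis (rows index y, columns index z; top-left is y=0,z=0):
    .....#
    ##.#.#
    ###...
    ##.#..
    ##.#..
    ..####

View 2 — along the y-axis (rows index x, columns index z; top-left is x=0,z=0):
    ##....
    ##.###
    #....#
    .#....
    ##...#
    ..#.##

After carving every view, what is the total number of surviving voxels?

52 voxels

before carving: 216 voxels (6×6×6)
step 1: project along x, AND mask (18/36) → |grid| = 108
step 2: project along y, AND mask (16/36) → |grid| = 52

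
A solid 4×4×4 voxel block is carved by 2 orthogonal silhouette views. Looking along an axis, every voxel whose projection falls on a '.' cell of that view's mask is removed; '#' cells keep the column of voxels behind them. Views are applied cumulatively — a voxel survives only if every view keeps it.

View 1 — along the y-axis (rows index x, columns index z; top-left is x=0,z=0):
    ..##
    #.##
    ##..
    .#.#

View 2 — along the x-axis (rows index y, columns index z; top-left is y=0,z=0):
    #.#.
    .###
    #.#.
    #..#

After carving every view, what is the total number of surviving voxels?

20 voxels

initial block: 4^3 = 64
step 1: project along y, AND mask (9/16) → |grid| = 36
step 2: project along x, AND mask (9/16) → |grid| = 20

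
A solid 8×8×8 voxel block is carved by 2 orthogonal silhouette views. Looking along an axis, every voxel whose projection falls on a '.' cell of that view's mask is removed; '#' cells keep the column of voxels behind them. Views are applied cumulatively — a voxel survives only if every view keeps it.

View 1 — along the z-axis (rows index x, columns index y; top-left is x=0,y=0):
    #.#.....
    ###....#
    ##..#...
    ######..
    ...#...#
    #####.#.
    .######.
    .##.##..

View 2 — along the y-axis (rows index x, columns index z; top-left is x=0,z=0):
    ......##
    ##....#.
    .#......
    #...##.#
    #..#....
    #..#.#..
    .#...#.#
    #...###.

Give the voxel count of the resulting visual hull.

before carving: 512 voxels (8×8×8)
[1] z-view keeps 33 columns → grid now 264
[2] y-view keeps 22 columns → grid now 99

remaining voxels: 99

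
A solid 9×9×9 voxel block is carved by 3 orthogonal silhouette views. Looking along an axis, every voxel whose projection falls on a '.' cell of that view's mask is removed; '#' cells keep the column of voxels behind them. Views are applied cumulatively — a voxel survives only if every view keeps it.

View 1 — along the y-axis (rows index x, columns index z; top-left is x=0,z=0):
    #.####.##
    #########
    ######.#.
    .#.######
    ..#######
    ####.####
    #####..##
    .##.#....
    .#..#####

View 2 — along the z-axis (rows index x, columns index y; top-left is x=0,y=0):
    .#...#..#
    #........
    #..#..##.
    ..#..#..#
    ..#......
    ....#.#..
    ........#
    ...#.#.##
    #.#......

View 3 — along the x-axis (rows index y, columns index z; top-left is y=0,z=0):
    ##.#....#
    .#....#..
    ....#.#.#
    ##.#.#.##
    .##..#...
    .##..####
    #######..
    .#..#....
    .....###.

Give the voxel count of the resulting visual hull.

voxel count = 60

before carving: 729 voxels (9×9×9)
V1 y: intersect with XZ mask (61 set) -- 549 left
V2 z: intersect with XY mask (21 set) -- 133 left
V3 x: intersect with YZ mask (36 set) -- 60 left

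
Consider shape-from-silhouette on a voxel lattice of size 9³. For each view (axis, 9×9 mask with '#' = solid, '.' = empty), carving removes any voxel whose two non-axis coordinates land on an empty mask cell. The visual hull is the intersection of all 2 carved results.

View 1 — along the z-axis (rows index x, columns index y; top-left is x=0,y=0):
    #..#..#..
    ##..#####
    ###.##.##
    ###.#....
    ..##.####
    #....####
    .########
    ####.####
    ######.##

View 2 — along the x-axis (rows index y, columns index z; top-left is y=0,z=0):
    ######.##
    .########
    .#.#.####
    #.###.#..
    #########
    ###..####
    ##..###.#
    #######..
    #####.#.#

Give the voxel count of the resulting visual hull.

|visual hull| = 393

start: 9×9×9 = 729 voxels
carve view 1 (along z, XY-mask fill 56/81): 504 voxels remain
carve view 2 (along x, YZ-mask fill 63/81): 393 voxels remain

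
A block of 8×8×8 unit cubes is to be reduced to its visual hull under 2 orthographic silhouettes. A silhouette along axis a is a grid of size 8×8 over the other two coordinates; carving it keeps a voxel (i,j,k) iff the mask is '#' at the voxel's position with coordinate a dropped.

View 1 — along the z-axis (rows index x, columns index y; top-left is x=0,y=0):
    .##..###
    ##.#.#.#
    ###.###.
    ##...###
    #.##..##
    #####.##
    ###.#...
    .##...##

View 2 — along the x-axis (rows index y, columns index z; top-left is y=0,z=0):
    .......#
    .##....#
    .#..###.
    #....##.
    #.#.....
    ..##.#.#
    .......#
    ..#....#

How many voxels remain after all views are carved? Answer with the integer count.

before carving: 512 voxels (8×8×8)
after view 1 [z-axis, 41 of 64 cells solid] → remaining = 328
after view 2 [x-axis, 20 of 64 cells solid] → remaining = 100

remaining voxels: 100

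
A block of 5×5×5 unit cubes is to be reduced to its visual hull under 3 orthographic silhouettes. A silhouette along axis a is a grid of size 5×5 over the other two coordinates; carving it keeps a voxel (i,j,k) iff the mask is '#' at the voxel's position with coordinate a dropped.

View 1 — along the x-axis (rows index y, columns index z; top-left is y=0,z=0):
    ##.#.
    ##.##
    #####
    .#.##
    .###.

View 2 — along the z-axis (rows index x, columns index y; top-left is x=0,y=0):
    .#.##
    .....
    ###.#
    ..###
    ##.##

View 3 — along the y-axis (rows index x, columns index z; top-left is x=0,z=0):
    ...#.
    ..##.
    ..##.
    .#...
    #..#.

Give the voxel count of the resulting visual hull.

initial block: 5^3 = 125
  1. axis=0 (YZ plane), |mask|=18  ⇒  voxels=90
  2. axis=2 (XY plane), |mask|=14  ⇒  voxels=49
  3. axis=1 (XZ plane), |mask|=8  ⇒  voxels=18

remaining voxels: 18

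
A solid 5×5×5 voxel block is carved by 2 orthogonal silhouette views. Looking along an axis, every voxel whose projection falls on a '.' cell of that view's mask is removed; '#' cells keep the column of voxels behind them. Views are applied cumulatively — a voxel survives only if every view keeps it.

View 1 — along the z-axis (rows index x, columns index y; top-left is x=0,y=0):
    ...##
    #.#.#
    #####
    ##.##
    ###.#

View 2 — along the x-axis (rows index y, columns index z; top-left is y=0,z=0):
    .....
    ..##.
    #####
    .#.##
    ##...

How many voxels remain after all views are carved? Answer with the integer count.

remaining voxels: 40

full grid |V| = 125
carve view 1 (along z, XY-mask fill 18/25): 90 voxels remain
carve view 2 (along x, YZ-mask fill 12/25): 40 voxels remain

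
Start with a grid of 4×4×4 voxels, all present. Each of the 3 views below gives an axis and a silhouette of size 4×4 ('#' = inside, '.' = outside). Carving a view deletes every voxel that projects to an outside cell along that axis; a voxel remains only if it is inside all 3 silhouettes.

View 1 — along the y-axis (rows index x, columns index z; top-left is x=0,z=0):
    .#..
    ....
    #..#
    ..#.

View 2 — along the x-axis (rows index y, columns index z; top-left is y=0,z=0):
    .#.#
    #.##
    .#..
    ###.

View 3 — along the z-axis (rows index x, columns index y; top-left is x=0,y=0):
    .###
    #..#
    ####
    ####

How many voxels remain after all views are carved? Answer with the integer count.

before carving: 64 voxels (4×4×4)
[1] y-view keeps 4 columns → grid now 16
[2] x-view keeps 9 columns → grid now 9
[3] z-view keeps 13 columns → grid now 8

8 voxels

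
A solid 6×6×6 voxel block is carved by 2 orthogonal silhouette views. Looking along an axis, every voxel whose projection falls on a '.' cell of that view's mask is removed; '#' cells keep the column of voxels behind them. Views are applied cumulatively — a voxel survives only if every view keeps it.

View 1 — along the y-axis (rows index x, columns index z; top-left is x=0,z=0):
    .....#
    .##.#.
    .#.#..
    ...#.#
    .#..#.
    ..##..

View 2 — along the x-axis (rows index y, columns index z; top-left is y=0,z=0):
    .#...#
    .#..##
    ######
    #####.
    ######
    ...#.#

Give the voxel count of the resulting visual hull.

voxel count = 51

initial block: 6^3 = 216
carve view 1 (along y, XZ-mask fill 12/36): 72 voxels remain
carve view 2 (along x, YZ-mask fill 24/36): 51 voxels remain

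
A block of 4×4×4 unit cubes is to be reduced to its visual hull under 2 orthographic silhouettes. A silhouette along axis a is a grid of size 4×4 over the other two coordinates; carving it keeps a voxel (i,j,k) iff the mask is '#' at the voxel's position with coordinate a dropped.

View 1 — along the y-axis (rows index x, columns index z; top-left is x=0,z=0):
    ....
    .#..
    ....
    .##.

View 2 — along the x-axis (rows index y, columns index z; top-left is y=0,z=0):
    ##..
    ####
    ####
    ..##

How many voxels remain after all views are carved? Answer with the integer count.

initial block: 4^3 = 64
  1. axis=1 (XZ plane), |mask|=3  ⇒  voxels=12
  2. axis=0 (YZ plane), |mask|=12  ⇒  voxels=9

remaining voxels: 9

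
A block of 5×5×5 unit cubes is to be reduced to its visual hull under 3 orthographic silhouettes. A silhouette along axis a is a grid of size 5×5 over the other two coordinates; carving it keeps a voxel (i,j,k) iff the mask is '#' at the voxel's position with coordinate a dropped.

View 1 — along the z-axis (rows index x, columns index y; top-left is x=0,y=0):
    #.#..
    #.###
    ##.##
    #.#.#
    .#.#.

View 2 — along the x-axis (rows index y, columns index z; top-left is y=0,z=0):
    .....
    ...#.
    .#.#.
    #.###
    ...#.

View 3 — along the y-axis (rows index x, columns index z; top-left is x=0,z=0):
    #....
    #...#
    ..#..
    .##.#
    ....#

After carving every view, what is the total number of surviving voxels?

start: 5×5×5 = 125 voxels
  1. axis=2 (XY plane), |mask|=15  ⇒  voxels=75
  2. axis=0 (YZ plane), |mask|=8  ⇒  voxels=23
  3. axis=1 (XZ plane), |mask|=8  ⇒  voxels=5

voxel count = 5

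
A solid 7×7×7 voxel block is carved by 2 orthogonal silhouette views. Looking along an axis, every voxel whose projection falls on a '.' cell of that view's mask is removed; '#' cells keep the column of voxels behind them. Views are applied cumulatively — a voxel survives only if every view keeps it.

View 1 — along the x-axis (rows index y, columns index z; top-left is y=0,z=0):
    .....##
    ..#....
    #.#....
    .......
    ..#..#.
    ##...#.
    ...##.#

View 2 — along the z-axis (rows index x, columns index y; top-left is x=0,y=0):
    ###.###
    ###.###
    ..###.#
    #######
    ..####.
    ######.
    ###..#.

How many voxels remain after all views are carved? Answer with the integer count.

full grid |V| = 343
  1. axis=0 (YZ plane), |mask|=13  ⇒  voxels=91
  2. axis=2 (XY plane), |mask|=37  ⇒  voxels=71

voxel count = 71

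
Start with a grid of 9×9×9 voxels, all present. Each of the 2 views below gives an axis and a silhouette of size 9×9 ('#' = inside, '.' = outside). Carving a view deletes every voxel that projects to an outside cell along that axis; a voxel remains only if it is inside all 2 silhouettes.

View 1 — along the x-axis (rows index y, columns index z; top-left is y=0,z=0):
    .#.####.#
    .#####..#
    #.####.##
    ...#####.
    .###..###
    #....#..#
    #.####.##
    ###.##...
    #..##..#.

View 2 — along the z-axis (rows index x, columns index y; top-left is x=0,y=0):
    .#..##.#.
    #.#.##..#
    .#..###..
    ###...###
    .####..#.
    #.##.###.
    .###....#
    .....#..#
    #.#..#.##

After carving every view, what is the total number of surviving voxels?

|visual hull| = 219

before carving: 729 voxels (9×9×9)
V1 x: intersect with YZ mask (49 set) -- 441 left
V2 z: intersect with XY mask (41 set) -- 219 left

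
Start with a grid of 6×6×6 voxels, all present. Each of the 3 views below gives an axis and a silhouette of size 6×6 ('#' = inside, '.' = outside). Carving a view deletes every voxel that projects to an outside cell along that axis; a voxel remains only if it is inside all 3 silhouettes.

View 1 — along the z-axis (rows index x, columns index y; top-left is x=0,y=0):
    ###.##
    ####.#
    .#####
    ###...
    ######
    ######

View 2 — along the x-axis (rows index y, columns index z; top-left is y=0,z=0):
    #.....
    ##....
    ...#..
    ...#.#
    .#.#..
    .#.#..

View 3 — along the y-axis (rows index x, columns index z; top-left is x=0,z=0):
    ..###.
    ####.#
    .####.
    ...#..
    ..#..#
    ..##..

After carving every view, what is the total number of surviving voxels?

initial block: 6^3 = 216
carve view 1 (along z, XY-mask fill 30/36): 180 voxels remain
carve view 2 (along x, YZ-mask fill 10/36): 49 voxels remain
carve view 3 (along y, XZ-mask fill 17/36): 24 voxels remain

voxel count = 24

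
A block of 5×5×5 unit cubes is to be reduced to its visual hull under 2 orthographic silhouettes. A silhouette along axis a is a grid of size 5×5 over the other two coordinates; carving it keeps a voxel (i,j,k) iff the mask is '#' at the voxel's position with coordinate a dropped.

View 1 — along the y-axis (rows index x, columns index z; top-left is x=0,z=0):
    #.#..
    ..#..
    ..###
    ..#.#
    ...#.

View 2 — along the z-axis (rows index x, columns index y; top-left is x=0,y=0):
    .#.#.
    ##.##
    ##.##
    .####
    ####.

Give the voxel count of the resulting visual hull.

initial block: 5^3 = 125
V1 y: intersect with XZ mask (9 set) -- 45 left
V2 z: intersect with XY mask (18 set) -- 32 left

32 voxels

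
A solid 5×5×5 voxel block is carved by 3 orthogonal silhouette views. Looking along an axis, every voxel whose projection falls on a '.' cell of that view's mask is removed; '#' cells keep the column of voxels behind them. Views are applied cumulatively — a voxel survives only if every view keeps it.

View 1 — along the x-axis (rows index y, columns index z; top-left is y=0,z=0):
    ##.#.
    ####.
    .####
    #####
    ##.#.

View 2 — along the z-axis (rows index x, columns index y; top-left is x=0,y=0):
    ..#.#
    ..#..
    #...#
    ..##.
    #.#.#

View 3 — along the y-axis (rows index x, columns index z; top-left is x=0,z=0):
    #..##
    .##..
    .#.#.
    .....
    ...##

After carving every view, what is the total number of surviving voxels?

|visual hull| = 14

full grid |V| = 125
  1. axis=0 (YZ plane), |mask|=19  ⇒  voxels=95
  2. axis=2 (XY plane), |mask|=10  ⇒  voxels=36
  3. axis=1 (XZ plane), |mask|=9  ⇒  voxels=14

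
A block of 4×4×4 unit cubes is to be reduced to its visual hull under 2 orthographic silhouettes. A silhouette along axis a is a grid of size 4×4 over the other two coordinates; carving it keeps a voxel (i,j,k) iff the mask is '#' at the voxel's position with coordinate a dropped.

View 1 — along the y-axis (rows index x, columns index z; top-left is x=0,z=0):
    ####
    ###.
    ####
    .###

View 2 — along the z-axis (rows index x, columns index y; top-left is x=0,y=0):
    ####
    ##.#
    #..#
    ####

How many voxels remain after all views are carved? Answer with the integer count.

voxel count = 45

initial block: 4^3 = 64
carve view 1 (along y, XZ-mask fill 14/16): 56 voxels remain
carve view 2 (along z, XY-mask fill 13/16): 45 voxels remain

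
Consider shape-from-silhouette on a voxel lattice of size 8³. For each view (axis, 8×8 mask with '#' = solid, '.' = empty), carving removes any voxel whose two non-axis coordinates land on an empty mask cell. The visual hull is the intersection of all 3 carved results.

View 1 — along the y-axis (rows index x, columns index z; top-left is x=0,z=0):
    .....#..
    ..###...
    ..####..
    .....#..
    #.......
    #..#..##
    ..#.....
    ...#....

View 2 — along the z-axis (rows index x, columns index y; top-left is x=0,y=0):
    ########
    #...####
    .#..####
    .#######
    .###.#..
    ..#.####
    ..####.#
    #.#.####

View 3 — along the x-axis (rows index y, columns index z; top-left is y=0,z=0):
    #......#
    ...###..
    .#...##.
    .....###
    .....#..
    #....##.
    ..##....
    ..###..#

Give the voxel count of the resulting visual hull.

initial block: 8^3 = 512
[1] y-view keeps 16 columns → grid now 128
[2] z-view keeps 45 columns → grid now 85
[3] x-view keeps 21 columns → grid now 35

35 voxels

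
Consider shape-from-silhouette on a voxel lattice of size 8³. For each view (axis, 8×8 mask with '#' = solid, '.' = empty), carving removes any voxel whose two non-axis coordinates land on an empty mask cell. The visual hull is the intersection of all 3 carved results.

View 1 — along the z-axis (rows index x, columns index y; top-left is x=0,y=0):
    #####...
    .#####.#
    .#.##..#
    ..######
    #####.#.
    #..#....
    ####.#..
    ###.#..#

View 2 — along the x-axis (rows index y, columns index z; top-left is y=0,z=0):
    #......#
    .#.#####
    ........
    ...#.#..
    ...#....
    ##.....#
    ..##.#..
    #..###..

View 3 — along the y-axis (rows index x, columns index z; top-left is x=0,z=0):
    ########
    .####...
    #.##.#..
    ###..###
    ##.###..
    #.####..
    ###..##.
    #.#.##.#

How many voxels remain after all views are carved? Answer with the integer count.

start: 8×8×8 = 512 voxels
  1. axis=2 (XY plane), |mask|=39  ⇒  voxels=312
  2. axis=0 (YZ plane), |mask|=21  ⇒  voxels=97
  3. axis=1 (XZ plane), |mask|=42  ⇒  voxels=63

voxel count = 63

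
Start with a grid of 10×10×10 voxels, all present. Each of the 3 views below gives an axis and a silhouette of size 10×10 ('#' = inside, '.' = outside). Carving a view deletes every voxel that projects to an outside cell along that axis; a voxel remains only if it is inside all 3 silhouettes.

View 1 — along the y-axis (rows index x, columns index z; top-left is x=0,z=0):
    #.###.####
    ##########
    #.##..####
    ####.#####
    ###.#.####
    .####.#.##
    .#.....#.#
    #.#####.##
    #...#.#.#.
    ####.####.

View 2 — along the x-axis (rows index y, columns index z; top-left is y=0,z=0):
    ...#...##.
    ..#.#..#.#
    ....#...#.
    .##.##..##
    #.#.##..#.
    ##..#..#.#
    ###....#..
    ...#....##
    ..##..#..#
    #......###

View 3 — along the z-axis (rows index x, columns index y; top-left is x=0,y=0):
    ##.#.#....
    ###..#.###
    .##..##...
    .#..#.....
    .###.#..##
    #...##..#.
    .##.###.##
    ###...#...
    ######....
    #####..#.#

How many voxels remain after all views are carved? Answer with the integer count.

initial block: 10^3 = 1000
step 1: project along y, AND mask (72/100) → |grid| = 720
step 2: project along x, AND mask (40/100) → |grid| = 295
step 3: project along z, AND mask (51/100) → |grid| = 141

141 voxels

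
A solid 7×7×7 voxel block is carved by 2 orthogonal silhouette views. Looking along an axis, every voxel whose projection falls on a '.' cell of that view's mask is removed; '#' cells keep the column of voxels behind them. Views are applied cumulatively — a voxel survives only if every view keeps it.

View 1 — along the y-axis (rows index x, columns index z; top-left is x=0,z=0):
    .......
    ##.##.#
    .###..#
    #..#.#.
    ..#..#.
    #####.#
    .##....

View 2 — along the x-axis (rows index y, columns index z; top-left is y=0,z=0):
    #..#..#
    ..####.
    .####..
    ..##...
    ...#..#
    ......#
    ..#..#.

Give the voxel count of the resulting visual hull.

initial block: 7^3 = 343
  1. axis=1 (XZ plane), |mask|=22  ⇒  voxels=154
  2. axis=0 (YZ plane), |mask|=18  ⇒  voxels=60

remaining voxels: 60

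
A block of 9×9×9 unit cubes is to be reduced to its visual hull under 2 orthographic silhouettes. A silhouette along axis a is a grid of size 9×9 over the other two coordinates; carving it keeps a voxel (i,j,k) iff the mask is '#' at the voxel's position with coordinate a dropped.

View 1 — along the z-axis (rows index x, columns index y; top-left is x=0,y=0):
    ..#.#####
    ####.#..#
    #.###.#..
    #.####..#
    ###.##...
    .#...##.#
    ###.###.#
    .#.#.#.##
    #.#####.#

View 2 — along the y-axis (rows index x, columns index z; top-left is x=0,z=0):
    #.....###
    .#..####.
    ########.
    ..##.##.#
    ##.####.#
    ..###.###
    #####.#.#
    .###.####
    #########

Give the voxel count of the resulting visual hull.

start: 9×9×9 = 729 voxels
carve view 1 (along z, XY-mask fill 51/81): 459 voxels remain
carve view 2 (along y, XZ-mask fill 58/81): 330 voxels remain

remaining voxels: 330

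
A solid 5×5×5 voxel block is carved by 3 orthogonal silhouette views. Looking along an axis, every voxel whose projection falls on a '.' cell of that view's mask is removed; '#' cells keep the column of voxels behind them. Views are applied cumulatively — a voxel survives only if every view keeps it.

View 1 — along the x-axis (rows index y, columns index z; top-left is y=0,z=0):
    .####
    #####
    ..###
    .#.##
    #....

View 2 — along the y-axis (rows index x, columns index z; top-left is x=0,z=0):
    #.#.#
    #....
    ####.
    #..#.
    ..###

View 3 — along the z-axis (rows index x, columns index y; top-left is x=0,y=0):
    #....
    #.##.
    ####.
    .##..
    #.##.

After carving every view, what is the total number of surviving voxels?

voxel count = 24

initial block: 5^3 = 125
after view 1 [x-axis, 16 of 25 cells solid] → remaining = 80
after view 2 [y-axis, 13 of 25 cells solid] → remaining = 40
after view 3 [z-axis, 13 of 25 cells solid] → remaining = 24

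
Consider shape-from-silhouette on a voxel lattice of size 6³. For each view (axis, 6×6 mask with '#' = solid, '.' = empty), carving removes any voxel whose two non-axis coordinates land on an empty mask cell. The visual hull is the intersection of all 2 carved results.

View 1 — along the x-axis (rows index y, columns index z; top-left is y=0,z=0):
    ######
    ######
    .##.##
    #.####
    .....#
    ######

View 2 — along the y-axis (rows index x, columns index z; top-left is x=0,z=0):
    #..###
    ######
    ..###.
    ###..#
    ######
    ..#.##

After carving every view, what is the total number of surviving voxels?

initial block: 6^3 = 216
  1. axis=0 (YZ plane), |mask|=28  ⇒  voxels=168
  2. axis=1 (XZ plane), |mask|=26  ⇒  voxels=124

|visual hull| = 124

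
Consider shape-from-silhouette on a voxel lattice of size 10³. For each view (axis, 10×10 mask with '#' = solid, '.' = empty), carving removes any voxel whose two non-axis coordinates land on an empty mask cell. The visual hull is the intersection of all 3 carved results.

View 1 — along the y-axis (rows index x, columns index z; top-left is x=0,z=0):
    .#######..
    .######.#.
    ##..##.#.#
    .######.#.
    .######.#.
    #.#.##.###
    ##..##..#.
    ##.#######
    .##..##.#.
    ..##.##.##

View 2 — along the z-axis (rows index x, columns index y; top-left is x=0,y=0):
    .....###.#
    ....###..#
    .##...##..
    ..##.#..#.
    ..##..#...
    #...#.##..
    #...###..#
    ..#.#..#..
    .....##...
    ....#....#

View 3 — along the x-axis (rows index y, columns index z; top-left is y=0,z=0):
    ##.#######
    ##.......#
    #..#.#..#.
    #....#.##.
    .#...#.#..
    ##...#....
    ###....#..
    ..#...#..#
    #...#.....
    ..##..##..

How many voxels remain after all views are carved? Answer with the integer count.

initial block: 10^3 = 1000
after view 1 [y-axis, 66 of 100 cells solid] → remaining = 660
after view 2 [z-axis, 35 of 100 cells solid] → remaining = 231
after view 3 [x-axis, 39 of 100 cells solid] → remaining = 86

86 voxels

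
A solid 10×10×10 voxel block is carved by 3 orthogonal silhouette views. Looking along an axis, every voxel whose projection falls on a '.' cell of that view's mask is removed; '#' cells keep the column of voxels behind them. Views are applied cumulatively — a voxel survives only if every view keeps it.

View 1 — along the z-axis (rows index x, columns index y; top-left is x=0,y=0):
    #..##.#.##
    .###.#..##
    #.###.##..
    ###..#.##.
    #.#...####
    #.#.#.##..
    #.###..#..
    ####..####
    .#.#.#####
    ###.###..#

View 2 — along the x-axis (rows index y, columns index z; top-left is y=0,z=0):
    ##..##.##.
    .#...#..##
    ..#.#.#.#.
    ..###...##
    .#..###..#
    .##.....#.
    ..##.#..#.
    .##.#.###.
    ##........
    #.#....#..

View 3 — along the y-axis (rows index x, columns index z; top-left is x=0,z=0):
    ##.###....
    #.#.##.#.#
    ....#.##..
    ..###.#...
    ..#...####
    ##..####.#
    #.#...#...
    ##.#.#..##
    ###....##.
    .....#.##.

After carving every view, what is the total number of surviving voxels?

130 voxels

full grid |V| = 1000
[1] z-view keeps 62 columns → grid now 620
[2] x-view keeps 42 columns → grid now 267
[3] y-view keeps 47 columns → grid now 130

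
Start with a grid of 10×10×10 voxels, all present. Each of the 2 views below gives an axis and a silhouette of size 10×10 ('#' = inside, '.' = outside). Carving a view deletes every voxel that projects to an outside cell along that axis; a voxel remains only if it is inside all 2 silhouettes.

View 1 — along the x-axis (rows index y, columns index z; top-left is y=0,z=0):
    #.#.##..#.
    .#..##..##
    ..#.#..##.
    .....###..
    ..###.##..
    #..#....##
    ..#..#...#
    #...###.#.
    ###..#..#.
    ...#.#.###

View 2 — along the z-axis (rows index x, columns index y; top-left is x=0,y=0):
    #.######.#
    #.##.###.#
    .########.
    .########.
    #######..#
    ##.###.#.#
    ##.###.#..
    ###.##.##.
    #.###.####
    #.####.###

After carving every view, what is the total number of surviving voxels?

328 voxels

full grid |V| = 1000
[1] x-view keeps 44 columns → grid now 440
[2] z-view keeps 75 columns → grid now 328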